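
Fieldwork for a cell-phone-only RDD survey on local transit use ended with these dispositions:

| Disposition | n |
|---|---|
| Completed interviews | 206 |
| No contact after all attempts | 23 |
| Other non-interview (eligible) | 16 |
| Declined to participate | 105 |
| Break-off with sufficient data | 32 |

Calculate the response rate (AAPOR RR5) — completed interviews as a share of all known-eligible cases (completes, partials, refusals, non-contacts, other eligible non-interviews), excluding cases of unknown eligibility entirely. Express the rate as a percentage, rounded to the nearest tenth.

53.9%

Top: 206
Denominator: 206 + 32 + 105 + 23 + 16 = 382
RR5 = 206 / 382 = 0.5393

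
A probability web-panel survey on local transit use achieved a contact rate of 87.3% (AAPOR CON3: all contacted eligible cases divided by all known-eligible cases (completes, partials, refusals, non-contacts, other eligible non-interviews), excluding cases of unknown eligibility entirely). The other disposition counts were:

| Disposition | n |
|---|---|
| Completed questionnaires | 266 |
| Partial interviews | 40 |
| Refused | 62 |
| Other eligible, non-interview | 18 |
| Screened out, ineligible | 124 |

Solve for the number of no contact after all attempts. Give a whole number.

Num = 266 + 40 + 62 + 18 = 386
CON3 = 386 / D = 0.873
D = 386 / 0.873 = 442.2
Rest of base = 386
no contact after all attempts = 442.2 − 386 ≈ 56

56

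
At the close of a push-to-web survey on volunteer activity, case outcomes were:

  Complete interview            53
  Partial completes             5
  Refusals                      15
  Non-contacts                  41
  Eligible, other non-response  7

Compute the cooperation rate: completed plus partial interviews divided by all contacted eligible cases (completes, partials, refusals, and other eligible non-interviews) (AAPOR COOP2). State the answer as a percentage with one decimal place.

72.5%

Numerator = 53 + 5 = 58
Denominator = 53 + 5 + 15 + 7 = 80
COOP2 = 58 / 80 = 0.7250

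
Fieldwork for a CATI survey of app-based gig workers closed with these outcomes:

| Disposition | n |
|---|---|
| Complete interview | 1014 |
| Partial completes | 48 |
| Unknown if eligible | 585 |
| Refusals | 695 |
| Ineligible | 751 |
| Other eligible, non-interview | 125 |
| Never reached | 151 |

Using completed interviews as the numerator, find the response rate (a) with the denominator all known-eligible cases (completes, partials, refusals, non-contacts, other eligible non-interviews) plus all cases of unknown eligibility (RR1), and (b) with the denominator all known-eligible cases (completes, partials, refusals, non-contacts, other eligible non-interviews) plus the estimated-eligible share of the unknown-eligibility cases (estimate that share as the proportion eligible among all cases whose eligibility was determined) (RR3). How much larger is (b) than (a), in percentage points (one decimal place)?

2.5

Top = 1014
Base = 1014 + 48 + 695 + 151 + 125 + 585 = 2618
RR1 = 1014 / 2618 = 0.3873
Eligible (known) = 1014 + 48 + 695 + 151 + 125 = 2033
e = 2033 / (2033 + 751) = 2033 / 2784 = 0.7302
e × U = 0.7302 × 585 = 427.17
Base = 2033 + 427.17 = 2460.17
RR3 = 1014 / 2460.17 = 0.4122
Difference = 41.22 − 38.73 = 2.49 percentage points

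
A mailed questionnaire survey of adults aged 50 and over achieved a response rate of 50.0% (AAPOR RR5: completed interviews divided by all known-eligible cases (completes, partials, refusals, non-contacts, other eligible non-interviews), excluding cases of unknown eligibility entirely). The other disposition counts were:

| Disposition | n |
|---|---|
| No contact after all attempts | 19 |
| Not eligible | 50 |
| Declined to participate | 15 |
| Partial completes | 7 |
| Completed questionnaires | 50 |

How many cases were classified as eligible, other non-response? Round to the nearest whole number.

9

RR5 = 50 / D = 0.500
D = 50 / 0.500 = 100.0
Rest of base = 91
eligible, other non-response = 100.0 − 91 ≈ 9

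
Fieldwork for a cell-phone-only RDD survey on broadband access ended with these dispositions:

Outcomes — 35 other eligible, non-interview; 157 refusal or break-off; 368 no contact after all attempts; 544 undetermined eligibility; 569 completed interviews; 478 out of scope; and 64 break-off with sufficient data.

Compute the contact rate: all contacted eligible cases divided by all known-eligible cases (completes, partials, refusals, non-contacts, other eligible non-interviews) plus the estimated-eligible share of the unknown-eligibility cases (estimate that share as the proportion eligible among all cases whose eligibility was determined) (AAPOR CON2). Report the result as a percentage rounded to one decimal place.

52.2%

Numerator → 569 + 64 + 157 + 35 = 825
Eligible (known) → 569 + 64 + 157 + 368 + 35 = 1193
e = 1193 / (1193 + 478) = 1193 / 1671 = 0.7139
e × U → 0.7139 × 544 = 388.36
Base → 1193 + 388.36 = 1581.36
CON2 = 825 / 1581.36 = 0.5217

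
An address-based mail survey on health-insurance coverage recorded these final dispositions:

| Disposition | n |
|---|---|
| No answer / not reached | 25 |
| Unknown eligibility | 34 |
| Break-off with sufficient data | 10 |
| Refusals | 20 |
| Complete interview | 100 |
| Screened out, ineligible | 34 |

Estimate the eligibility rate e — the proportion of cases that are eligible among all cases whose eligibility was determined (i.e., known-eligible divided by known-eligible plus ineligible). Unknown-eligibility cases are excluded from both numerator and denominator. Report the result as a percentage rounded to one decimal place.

Determined eligible: 100 + 10 + 20 + 25 = 155
e = 155 / (155 + 34) = 155 / 189 = 0.8201

82.0%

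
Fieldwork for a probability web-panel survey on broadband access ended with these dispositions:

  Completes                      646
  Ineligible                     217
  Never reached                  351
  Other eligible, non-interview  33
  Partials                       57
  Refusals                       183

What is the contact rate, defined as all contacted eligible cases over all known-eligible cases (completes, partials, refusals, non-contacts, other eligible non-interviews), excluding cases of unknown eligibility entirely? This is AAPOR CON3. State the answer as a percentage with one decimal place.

72.4%

Numerator → 646 + 57 + 183 + 33 = 919
Denominator → 646 + 57 + 183 + 351 + 33 = 1270
CON3 = 919 / 1270 = 0.7236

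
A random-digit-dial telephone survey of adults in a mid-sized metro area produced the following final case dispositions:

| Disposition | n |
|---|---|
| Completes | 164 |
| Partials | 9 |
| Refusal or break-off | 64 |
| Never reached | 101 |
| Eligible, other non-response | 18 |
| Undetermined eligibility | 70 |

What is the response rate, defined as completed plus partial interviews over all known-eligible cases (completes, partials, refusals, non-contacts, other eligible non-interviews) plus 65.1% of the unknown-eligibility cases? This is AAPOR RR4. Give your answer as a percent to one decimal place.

Top = 164 + 9 = 173
Determined eligible = 164 + 9 + 64 + 101 + 18 = 356
Eligible share of unknowns = 0.6510 × 70 = 45.57
Denom = 356 + 45.57 = 401.57
RR4 = 173 / 401.57 = 0.4308

43.1%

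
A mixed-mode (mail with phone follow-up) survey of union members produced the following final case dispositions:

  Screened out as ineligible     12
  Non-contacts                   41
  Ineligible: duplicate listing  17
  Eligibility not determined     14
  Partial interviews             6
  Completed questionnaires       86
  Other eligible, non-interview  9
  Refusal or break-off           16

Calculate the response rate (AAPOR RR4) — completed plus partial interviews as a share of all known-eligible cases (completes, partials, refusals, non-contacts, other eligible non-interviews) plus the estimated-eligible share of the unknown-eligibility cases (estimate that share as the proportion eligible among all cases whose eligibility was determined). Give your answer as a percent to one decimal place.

54.2%

Ineligible = 12 + 17 = 29
Num: 86 + 6 = 92
Eligible (known): 86 + 6 + 16 + 41 + 9 = 158
e = 158 / (158 + 29) = 158 / 187 = 0.8449
Eligible share of unknowns: 0.8449 × 14 = 11.83
Base: 158 + 11.83 = 169.83
RR4 = 92 / 169.83 = 0.5417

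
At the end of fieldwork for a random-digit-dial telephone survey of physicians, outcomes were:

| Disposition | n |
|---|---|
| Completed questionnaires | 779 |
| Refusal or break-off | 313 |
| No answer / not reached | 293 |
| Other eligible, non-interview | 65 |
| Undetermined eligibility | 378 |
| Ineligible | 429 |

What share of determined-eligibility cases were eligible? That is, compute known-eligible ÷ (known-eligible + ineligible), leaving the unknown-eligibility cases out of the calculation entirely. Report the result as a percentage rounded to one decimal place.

77.2%

Determined eligible → 779 + 313 + 293 + 65 = 1450
e = 1450 / (1450 + 429) = 1450 / 1879 = 0.7717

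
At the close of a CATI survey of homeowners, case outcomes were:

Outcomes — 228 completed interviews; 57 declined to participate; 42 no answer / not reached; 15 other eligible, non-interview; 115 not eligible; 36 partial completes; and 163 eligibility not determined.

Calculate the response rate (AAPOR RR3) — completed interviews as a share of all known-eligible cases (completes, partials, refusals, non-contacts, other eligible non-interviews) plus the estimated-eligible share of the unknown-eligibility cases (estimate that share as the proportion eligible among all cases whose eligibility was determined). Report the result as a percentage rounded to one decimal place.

Numerator → 228
Eligible (known) → 228 + 36 + 57 + 42 + 15 = 378
e = 378 / (378 + 115) = 378 / 493 = 0.7667
Estimated eligible among unknowns → 0.7667 × 163 = 124.97
Denominator → 378 + 124.97 = 502.97
RR3 = 228 / 502.97 = 0.4533

45.3%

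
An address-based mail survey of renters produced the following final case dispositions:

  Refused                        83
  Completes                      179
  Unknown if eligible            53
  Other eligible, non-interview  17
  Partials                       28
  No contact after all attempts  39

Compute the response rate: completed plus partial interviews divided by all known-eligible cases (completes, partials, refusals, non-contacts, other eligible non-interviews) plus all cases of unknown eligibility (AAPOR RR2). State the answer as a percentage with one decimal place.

51.9%

Numerator: 179 + 28 = 207
Base: 179 + 28 + 83 + 39 + 17 + 53 = 399
RR2 = 207 / 399 = 0.5188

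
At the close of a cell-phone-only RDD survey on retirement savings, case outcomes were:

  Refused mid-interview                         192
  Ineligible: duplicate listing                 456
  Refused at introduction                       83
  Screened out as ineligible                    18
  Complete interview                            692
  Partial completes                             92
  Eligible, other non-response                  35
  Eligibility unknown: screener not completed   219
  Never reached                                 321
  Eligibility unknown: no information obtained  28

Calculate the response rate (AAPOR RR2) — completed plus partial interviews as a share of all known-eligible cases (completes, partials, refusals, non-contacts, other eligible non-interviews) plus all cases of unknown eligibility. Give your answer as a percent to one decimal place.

47.2%

Refusal or break-off = 83 + 192 = 275
Eligibility not determined = 219 + 28 = 247
Screened out, ineligible = 18 + 456 = 474
Numerator: 692 + 92 = 784
Base: 692 + 92 + 275 + 321 + 35 + 247 = 1662
RR2 = 784 / 1662 = 0.4717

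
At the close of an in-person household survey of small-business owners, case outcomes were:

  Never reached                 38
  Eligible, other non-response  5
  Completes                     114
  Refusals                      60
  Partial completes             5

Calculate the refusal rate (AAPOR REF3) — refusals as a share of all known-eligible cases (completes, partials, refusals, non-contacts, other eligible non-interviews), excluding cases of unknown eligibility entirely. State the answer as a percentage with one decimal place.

27.0%

Num → 60
Base → 114 + 5 + 60 + 38 + 5 = 222
REF3 = 60 / 222 = 0.2703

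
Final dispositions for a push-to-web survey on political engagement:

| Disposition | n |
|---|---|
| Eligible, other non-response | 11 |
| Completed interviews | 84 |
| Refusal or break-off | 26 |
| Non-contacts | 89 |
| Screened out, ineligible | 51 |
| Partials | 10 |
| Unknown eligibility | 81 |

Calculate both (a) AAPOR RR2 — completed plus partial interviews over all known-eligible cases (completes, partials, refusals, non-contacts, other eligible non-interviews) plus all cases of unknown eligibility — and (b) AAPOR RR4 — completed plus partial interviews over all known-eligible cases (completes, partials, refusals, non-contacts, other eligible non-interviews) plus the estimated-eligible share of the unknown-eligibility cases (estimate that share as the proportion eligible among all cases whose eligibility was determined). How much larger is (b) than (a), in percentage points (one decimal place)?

1.7

Num = 84 + 10 = 94
Base = 84 + 10 + 26 + 89 + 11 + 81 = 301
RR2 = 94 / 301 = 0.3123
Eligible (known) = 84 + 10 + 26 + 89 + 11 = 220
e = 220 / (220 + 51) = 220 / 271 = 0.8118
Estimated eligible among unknowns = 0.8118 × 81 = 65.76
Base = 220 + 65.76 = 285.76
RR4 = 94 / 285.76 = 0.3289
Difference = 32.89 − 31.23 = 1.66 percentage points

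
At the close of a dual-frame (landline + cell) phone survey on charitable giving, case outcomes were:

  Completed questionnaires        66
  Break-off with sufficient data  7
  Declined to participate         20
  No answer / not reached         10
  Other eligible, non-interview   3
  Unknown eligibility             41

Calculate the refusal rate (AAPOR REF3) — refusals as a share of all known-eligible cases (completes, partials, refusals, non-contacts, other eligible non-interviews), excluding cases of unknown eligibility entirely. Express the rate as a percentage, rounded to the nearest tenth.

Numerator → 20
Base → 66 + 7 + 20 + 10 + 3 = 106
REF3 = 20 / 106 = 0.1887

18.9%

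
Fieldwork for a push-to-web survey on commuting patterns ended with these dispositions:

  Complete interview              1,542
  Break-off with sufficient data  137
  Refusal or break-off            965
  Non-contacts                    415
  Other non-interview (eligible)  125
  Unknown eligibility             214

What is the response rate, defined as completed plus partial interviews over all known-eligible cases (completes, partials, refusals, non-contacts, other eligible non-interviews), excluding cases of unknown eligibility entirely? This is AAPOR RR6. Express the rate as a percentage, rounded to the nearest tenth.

52.7%

Top → 1542 + 137 = 1679
Denominator → 1542 + 137 + 965 + 415 + 125 = 3184
RR6 = 1679 / 3184 = 0.5273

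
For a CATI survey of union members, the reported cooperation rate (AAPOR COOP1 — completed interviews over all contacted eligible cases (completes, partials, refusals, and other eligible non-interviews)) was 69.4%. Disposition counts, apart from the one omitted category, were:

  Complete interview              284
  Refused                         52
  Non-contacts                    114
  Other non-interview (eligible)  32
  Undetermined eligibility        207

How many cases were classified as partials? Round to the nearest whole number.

41

COOP1 = 284 / D = 0.694
D = 284 / 0.694 = 409.2
Other denominator terms total 368
partials = 409.2 − 368 ≈ 41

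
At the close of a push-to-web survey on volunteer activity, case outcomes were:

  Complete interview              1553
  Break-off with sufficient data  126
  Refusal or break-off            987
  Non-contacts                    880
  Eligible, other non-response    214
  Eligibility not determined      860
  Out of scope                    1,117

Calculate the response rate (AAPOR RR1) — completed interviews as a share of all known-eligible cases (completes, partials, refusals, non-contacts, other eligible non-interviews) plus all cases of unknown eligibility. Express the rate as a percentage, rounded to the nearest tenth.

33.6%

Num → 1553
Denom → 1553 + 126 + 987 + 880 + 214 + 860 = 4620
RR1 = 1553 / 4620 = 0.3361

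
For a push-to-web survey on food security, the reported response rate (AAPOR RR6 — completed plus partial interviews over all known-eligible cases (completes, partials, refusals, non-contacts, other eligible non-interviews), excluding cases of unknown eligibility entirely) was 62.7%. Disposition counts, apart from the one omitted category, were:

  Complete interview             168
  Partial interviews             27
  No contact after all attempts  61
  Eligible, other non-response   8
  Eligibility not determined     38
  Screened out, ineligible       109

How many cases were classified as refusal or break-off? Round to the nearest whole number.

47

Numerator → 168 + 27 = 195
RR6 = 195 / D = 0.627
D = 195 / 0.627 = 311.0
Remaining denominator categories sum to 264
refusal or break-off = 311.0 − 264 ≈ 47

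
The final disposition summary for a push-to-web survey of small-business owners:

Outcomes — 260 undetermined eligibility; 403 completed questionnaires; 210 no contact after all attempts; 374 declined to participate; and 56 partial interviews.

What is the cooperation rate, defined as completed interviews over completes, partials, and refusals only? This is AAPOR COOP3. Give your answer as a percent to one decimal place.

Num: 403
Denom: 403 + 56 + 374 = 833
COOP3 = 403 / 833 = 0.4838

48.4%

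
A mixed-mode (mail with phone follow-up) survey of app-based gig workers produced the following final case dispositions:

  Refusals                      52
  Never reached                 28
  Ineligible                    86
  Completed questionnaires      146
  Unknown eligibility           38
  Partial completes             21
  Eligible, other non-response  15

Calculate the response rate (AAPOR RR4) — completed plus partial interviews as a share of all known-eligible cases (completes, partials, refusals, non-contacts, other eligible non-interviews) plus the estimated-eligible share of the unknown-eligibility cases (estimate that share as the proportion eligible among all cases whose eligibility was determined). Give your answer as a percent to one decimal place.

57.5%

Numerator = 146 + 21 = 167
Known eligible = 146 + 21 + 52 + 28 + 15 = 262
e = 262 / (262 + 86) = 262 / 348 = 0.7529
Estimated eligible among unknowns = 0.7529 × 38 = 28.61
Denom = 262 + 28.61 = 290.61
RR4 = 167 / 290.61 = 0.5747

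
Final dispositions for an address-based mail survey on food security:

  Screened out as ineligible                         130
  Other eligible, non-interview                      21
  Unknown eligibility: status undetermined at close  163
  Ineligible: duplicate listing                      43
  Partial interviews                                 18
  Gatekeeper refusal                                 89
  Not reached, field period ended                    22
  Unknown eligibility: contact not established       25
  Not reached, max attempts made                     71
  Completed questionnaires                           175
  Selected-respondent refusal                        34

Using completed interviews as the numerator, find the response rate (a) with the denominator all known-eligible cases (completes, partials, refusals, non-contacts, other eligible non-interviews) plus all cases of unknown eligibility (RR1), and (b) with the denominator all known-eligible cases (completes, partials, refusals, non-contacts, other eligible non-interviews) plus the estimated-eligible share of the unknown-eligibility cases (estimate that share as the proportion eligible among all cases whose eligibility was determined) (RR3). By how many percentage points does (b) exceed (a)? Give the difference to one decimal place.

2.7

Refusals = 89 + 34 = 123
Non-contacts = 22 + 71 = 93
Unknown eligibility = 25 + 163 = 188
Not eligible = 130 + 43 = 173
Num → 175
Denom → 175 + 18 + 123 + 93 + 21 + 188 = 618
RR1 = 175 / 618 = 0.2832
Known eligible → 175 + 18 + 123 + 93 + 21 = 430
e = 430 / (430 + 173) = 430 / 603 = 0.7131
Eligible share of unknowns → 0.7131 × 188 = 134.06
Denom → 430 + 134.06 = 564.06
RR3 = 175 / 564.06 = 0.3103
Difference = 31.03 − 28.32 = 2.71 percentage points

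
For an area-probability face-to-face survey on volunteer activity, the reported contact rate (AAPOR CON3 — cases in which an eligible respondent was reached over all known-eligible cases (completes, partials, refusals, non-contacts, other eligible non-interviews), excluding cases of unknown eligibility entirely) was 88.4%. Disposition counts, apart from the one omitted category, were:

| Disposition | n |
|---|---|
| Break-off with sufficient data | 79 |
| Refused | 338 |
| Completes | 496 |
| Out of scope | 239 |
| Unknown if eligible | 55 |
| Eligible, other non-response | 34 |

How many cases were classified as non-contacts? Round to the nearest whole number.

124

Top: 496 + 79 + 338 + 34 = 947
CON3 = 947 / D = 0.884
D = 947 / 0.884 = 1071.3
Rest of base = 947
non-contacts = 1071.3 − 947 ≈ 124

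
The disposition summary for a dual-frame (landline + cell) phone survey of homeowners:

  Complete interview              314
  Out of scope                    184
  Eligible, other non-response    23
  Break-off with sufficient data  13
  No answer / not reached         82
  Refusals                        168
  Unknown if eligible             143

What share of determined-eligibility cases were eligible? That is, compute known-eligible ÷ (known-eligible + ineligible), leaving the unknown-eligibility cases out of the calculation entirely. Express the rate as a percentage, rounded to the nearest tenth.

76.5%

Determined eligible: 314 + 13 + 168 + 82 + 23 = 600
e = 600 / (600 + 184) = 600 / 784 = 0.7653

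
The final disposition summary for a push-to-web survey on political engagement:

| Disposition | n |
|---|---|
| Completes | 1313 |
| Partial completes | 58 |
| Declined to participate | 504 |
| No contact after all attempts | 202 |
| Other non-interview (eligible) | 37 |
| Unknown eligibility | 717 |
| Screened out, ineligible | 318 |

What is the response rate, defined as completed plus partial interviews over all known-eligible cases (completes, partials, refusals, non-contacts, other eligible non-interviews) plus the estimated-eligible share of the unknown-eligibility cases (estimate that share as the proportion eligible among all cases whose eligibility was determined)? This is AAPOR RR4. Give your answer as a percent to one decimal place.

50.1%

Numerator → 1313 + 58 = 1371
Eligible (known) → 1313 + 58 + 504 + 202 + 37 = 2114
e = 2114 / (2114 + 318) = 2114 / 2432 = 0.8692
Eligible share of unknowns → 0.8692 × 717 = 623.22
Base → 2114 + 623.22 = 2737.22
RR4 = 1371 / 2737.22 = 0.5009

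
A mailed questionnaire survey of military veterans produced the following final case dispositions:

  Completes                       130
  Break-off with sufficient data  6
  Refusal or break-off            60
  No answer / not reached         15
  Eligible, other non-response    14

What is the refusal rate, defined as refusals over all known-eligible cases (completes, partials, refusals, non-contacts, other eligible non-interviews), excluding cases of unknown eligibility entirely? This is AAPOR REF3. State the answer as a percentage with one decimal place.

Numerator = 60
Base = 130 + 6 + 60 + 15 + 14 = 225
REF3 = 60 / 225 = 0.2667

26.7%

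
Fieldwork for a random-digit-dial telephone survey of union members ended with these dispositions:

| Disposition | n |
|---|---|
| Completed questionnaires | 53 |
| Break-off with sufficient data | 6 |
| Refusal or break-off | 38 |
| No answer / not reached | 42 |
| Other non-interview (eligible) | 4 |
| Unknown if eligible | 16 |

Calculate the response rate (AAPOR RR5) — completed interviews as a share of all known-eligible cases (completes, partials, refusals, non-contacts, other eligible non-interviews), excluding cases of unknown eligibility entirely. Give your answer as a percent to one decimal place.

Top → 53
Denom → 53 + 6 + 38 + 42 + 4 = 143
RR5 = 53 / 143 = 0.3706

37.1%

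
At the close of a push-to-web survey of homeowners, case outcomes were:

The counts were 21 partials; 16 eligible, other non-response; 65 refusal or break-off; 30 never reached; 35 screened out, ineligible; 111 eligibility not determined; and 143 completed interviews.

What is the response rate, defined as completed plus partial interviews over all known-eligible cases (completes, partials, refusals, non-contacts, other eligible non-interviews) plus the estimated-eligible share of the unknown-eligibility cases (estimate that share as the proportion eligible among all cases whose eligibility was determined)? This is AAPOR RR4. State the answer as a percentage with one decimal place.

Top → 143 + 21 = 164
Determined eligible → 143 + 21 + 65 + 30 + 16 = 275
e = 275 / (275 + 35) = 275 / 310 = 0.8871
e × U → 0.8871 × 111 = 98.47
Denom → 275 + 98.47 = 373.47
RR4 = 164 / 373.47 = 0.4391

43.9%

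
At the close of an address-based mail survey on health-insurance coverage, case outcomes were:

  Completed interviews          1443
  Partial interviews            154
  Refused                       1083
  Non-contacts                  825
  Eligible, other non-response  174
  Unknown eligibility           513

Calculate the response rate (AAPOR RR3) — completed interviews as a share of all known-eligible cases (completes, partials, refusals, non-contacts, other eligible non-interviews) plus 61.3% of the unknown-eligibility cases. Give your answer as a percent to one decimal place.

Numerator = 1443
Determined eligible = 1443 + 154 + 1083 + 825 + 174 = 3679
Estimated eligible among unknowns = 0.6130 × 513 = 314.47
Base = 3679 + 314.47 = 3993.47
RR3 = 1443 / 3993.47 = 0.3613

36.1%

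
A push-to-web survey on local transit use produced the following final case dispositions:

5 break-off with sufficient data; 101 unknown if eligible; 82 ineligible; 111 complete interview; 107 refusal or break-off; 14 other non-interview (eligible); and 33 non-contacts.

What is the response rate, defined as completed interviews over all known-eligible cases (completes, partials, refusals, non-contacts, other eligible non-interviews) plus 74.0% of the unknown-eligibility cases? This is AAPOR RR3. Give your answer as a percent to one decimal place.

32.2%

Numerator = 111
Determined eligible = 111 + 5 + 107 + 33 + 14 = 270
Eligible share of unknowns = 0.7400 × 101 = 74.74
Denominator = 270 + 74.74 = 344.74
RR3 = 111 / 344.74 = 0.3220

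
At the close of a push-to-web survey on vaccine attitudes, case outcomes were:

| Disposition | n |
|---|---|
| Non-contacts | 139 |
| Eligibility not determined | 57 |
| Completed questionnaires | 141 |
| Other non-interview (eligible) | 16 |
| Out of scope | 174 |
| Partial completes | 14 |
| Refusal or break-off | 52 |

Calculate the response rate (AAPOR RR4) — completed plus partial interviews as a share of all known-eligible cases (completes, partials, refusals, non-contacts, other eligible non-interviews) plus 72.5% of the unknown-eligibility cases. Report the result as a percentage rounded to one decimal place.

38.4%

Numerator → 141 + 14 = 155
Determined eligible → 141 + 14 + 52 + 139 + 16 = 362
Eligible share of unknowns → 0.7250 × 57 = 41.32
Denominator → 362 + 41.32 = 403.32
RR4 = 155 / 403.32 = 0.3843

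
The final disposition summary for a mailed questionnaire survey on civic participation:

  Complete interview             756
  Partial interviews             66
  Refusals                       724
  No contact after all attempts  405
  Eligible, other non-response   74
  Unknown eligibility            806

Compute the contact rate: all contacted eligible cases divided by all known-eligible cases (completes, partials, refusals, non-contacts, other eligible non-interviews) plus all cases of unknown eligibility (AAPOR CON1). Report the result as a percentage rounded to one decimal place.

Numerator = 756 + 66 + 724 + 74 = 1620
Base = 756 + 66 + 724 + 405 + 74 + 806 = 2831
CON1 = 1620 / 2831 = 0.5722

57.2%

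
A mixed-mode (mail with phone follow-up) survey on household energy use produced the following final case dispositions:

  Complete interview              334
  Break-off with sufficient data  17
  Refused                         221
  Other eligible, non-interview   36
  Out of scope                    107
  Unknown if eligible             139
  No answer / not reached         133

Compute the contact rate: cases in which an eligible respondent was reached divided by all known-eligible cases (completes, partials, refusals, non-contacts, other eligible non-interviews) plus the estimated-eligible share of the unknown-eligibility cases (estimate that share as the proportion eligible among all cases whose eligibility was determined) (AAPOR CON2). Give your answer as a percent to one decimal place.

70.5%

Numerator = 334 + 17 + 221 + 36 = 608
Known eligible = 334 + 17 + 221 + 133 + 36 = 741
e = 741 / (741 + 107) = 741 / 848 = 0.8738
Eligible share of unknowns = 0.8738 × 139 = 121.46
Denom = 741 + 121.46 = 862.46
CON2 = 608 / 862.46 = 0.7050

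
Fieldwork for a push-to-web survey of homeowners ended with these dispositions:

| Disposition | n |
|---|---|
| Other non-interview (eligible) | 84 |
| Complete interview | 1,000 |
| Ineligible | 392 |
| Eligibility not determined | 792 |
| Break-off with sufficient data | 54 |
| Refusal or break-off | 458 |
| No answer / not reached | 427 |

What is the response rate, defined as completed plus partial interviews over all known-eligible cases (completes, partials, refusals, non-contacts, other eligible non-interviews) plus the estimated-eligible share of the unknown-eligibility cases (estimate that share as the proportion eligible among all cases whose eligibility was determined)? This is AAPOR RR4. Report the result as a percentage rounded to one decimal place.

39.2%

Numerator: 1000 + 54 = 1054
Eligible (known): 1000 + 54 + 458 + 427 + 84 = 2023
e = 2023 / (2023 + 392) = 2023 / 2415 = 0.8377
Estimated eligible among unknowns: 0.8377 × 792 = 663.46
Denom: 2023 + 663.46 = 2686.46
RR4 = 1054 / 2686.46 = 0.3923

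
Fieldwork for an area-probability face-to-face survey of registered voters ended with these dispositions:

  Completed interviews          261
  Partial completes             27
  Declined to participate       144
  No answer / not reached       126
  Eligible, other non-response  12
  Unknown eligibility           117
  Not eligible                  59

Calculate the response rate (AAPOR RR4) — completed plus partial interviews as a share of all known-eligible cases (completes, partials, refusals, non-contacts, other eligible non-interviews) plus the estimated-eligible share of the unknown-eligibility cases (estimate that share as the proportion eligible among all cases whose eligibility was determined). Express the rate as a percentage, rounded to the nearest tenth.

Num: 261 + 27 = 288
Known eligible: 261 + 27 + 144 + 126 + 12 = 570
e = 570 / (570 + 59) = 570 / 629 = 0.9062
e × U: 0.9062 × 117 = 106.03
Denom: 570 + 106.03 = 676.03
RR4 = 288 / 676.03 = 0.4260

42.6%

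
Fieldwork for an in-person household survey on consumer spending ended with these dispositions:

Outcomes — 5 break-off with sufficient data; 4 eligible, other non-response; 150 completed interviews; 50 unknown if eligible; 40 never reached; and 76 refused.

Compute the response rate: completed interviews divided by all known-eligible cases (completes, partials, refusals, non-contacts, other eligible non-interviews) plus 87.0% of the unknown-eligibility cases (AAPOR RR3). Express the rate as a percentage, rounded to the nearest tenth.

Numerator: 150
Determined eligible: 150 + 5 + 76 + 40 + 4 = 275
Eligible share of unknowns: 0.8700 × 50 = 43.50
Base: 275 + 43.50 = 318.50
RR3 = 150 / 318.50 = 0.4710

47.1%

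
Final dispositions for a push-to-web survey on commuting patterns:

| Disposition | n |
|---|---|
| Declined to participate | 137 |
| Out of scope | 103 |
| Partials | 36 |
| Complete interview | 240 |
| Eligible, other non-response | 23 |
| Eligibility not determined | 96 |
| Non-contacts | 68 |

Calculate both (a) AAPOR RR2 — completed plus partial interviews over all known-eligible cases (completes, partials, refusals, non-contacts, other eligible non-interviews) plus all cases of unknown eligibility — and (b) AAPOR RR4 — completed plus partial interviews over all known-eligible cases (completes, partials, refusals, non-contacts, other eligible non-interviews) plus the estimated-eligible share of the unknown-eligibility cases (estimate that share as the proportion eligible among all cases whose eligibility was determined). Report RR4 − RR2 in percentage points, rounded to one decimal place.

1.3

Numerator: 240 + 36 = 276
Base: 240 + 36 + 137 + 68 + 23 + 96 = 600
RR2 = 276 / 600 = 0.4600
Known eligible: 240 + 36 + 137 + 68 + 23 = 504
e = 504 / (504 + 103) = 504 / 607 = 0.8303
e × U: 0.8303 × 96 = 79.71
Base: 504 + 79.71 = 583.71
RR4 = 276 / 583.71 = 0.4728
Difference = 47.28 − 46.00 = 1.28 percentage points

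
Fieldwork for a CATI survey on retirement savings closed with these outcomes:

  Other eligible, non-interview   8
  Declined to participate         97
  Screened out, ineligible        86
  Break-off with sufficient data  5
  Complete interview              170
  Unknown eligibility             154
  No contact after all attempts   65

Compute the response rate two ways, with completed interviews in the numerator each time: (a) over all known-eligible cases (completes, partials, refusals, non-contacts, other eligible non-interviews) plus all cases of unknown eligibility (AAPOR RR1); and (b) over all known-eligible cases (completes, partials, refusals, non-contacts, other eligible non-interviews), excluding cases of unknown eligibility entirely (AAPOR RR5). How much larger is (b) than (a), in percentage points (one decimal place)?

15.2

Num → 170
Base → 170 + 5 + 97 + 65 + 8 + 154 = 499
RR1 = 170 / 499 = 0.3407
Base → 170 + 5 + 97 + 65 + 8 = 345
RR5 = 170 / 345 = 0.4928
Difference = 49.28 − 34.07 = 15.21 percentage points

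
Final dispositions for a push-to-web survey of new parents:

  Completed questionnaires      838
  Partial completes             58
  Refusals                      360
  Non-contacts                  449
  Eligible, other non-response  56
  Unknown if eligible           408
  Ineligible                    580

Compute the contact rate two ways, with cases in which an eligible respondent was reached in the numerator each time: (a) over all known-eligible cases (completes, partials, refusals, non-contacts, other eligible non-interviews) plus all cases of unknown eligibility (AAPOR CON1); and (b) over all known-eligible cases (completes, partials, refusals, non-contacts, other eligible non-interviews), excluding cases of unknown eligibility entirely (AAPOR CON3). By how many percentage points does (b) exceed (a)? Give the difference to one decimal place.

14.0

Top: 838 + 58 + 360 + 56 = 1312
Denom: 838 + 58 + 360 + 449 + 56 + 408 = 2169
CON1 = 1312 / 2169 = 0.6049
Denom: 838 + 58 + 360 + 449 + 56 = 1761
CON3 = 1312 / 1761 = 0.7450
Difference = 74.50 − 60.49 = 14.01 percentage points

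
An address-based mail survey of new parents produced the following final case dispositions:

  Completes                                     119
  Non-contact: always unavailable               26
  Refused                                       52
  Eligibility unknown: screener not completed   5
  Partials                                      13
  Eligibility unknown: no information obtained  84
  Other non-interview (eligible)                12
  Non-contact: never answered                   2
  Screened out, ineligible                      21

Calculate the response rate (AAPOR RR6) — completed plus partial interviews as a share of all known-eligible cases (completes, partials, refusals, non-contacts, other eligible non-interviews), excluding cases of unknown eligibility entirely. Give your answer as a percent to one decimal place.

No answer / not reached = 2 + 26 = 28
Undetermined eligibility = 5 + 84 = 89
Numerator: 119 + 13 = 132
Denominator: 119 + 13 + 52 + 28 + 12 = 224
RR6 = 132 / 224 = 0.5893

58.9%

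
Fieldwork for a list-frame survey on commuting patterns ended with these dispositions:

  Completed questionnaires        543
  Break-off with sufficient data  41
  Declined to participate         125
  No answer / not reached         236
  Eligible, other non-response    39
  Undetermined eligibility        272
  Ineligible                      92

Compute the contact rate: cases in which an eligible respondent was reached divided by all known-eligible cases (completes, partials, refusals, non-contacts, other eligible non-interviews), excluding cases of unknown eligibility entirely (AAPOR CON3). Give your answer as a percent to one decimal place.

76.0%

Top = 543 + 41 + 125 + 39 = 748
Denominator = 543 + 41 + 125 + 236 + 39 = 984
CON3 = 748 / 984 = 0.7602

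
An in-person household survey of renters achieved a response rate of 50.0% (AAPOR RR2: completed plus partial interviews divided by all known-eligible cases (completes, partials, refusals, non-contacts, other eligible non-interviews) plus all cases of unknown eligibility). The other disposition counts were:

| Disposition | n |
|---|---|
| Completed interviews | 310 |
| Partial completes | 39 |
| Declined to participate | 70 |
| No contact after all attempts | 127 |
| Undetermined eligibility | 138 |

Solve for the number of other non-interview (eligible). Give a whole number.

Numerator: 310 + 39 = 349
RR2 = 349 / D = 0.500
D = 349 / 0.500 = 698.0
Remaining denominator categories sum to 684
other non-interview (eligible) = 698.0 − 684 ≈ 14

14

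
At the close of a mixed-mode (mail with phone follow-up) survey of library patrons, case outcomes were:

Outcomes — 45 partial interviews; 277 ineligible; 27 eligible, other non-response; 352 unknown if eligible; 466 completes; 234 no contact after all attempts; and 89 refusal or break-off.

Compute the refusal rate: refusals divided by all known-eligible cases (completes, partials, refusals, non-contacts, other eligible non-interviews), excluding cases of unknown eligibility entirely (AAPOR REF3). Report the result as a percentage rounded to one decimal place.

Numerator = 89
Denominator = 466 + 45 + 89 + 234 + 27 = 861
REF3 = 89 / 861 = 0.1034

10.3%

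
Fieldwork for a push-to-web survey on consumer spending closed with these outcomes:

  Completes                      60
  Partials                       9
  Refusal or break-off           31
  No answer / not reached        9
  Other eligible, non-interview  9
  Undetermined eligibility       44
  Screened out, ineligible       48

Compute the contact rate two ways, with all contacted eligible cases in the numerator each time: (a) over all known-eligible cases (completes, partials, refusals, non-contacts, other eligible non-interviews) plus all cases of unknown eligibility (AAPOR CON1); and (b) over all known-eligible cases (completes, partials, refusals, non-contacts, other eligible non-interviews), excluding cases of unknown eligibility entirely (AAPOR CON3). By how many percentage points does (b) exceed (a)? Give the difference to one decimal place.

Num = 60 + 9 + 31 + 9 = 109
Denom = 60 + 9 + 31 + 9 + 9 + 44 = 162
CON1 = 109 / 162 = 0.6728
Denom = 60 + 9 + 31 + 9 + 9 = 118
CON3 = 109 / 118 = 0.9237
Difference = 92.37 − 67.28 = 25.09 percentage points

25.1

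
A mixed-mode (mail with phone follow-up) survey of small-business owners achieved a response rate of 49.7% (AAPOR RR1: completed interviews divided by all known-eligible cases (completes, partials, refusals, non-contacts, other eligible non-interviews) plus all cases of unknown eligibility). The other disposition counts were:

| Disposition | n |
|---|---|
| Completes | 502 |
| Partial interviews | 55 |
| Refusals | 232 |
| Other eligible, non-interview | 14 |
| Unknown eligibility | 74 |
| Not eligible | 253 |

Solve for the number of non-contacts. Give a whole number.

RR1 = 502 / D = 0.497
D = 502 / 0.497 = 1010.1
Remaining denominator categories sum to 877
non-contacts = 1010.1 − 877 ≈ 133

133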